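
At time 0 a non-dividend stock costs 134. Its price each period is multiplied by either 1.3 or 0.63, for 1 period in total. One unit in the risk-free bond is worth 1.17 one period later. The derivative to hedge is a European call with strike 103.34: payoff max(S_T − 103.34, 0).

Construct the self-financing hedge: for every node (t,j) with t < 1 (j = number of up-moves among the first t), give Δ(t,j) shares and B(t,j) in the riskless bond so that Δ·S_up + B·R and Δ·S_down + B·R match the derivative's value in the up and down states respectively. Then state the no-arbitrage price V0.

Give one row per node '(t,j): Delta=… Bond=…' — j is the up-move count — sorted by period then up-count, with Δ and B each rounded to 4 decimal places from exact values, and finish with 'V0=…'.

(0,0): Delta=0.7893 Bond=-56.9483
V0=48.8129

No-arbitrage ⇒ martingale measure with p* = (R−d)/(u−d) = 0.8060.
Terminal values V(1,·): V(1,0)=0.0000, V(1,1)=70.8600
(0,0): S=134.0000. Δ = (V_up−V_dn)/(S_up−S_dn) = (70.8600−0.0000)/(174.2000−84.4200) = 0.7893. V = [p*·70.8600 + (1−p*)·0.0000]/1.17 = 48.8129. B = V − Δ·S = -56.9483.
Check: Δ(0,0)·S0 + B(0,0) = 48.8129 = V0.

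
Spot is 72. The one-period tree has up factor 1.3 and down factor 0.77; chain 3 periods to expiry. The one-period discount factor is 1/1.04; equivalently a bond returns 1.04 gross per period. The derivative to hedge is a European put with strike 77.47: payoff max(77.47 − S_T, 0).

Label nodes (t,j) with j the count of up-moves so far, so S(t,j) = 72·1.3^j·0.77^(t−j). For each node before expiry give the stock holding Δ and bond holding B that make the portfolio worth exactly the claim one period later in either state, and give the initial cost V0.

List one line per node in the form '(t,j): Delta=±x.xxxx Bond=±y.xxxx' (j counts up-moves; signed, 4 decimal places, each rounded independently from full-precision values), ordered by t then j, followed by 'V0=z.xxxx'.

(0,0): Delta=-0.3980 Bond=40.5239
(1,0): Delta=-0.7295 Bond=60.5238
(1,1): Delta=-0.2089 Bond=24.4466
(2,0): Delta=-1.0000 Bond=74.4904
(2,1): Delta=-0.5753 Bond=51.8268
(2,2): Delta=0.0000 Bond=0.0000
V0=11.8658

The replicating-portfolio and risk-neutral prices coincide; use p* = (1.04−0.77)/(1.3−0.77) = 0.5094 for the latter.
Payoff layer (t=3): V(3,0)=44.5996, V(3,1)=21.9746, V(3,2)=0.0000, V(3,3)=0.0000
  t=2,j=0: stock 42.6888 → up 55.4954 (V=21.9746), down 32.8704 (V=44.5996). Price 31.8016; hedge Δ=-1.0000, bond B=74.4904.
  t=2,j=1: stock 72.0720 → up 93.6936 (V=0.0000), down 55.4954 (V=21.9746). Price 10.3654; hedge Δ=-0.5753, bond B=51.8268.
  t=2,j=2: stock 121.6800 → up 158.1840 (V=0.0000), down 93.6936 (V=0.0000). Price 0.0000; hedge Δ=0.0000, bond B=0.0000.
  t=1,j=0: stock 55.4400 → up 72.0720 (V=10.3654), down 42.6888 (V=31.8016). Price 20.0781; hedge Δ=-0.7295, bond B=60.5238.
  t=1,j=1: stock 93.6000 → up 121.6800 (V=0.0000), down 72.0720 (V=10.3654). Price 4.8893; hedge Δ=-0.2089, bond B=24.4466.
  t=0,j=0: stock 72.0000 → up 93.6000 (V=4.8893), down 55.4400 (V=20.0781). Price 11.8658; hedge Δ=-0.3980, bond B=40.5239.
Check: Δ(0,0)·S0 + B(0,0) = 11.8658 = V0.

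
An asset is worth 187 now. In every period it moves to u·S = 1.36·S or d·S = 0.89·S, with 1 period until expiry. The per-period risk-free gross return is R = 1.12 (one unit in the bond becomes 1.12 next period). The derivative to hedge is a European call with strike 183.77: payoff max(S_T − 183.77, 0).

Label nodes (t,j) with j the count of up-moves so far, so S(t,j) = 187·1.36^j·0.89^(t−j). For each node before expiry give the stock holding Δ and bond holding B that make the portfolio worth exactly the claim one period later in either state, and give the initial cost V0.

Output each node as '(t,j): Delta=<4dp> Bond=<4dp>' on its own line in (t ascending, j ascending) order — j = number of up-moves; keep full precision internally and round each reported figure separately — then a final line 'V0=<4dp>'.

(0,0): Delta=0.8027 Bond=-119.2810
V0=30.8254

Since d<R<u, set p* = (R−d)/(u−d) = 0.4894; price each node as the discounted p*-expectation of its children.
Payoff layer (t=1): V(1,0)=0.0000, V(1,1)=70.5500
  t=0,j=0: stock 187.0000 → up 254.3200 (V=70.5500), down 166.4300 (V=0.0000). Price 30.8254; hedge Δ=0.8027, bond B=-119.2810.
Root portfolio cost Δ·187+B reproduces V0=30.8254.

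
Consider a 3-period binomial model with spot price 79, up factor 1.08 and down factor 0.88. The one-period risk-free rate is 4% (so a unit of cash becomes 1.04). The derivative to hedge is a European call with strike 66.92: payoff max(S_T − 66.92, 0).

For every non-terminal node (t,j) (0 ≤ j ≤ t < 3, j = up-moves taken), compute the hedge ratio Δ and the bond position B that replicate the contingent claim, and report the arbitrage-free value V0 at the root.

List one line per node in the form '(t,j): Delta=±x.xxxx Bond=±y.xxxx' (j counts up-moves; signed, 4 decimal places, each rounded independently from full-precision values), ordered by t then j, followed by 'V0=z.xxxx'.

No-arbitrage ⇒ martingale measure with p* = (R−d)/(u−d) = 0.8000.
Payoff layer (t=3): V(3,0)=0.0000, V(3,1)=0.0000, V(3,2)=14.1681, V(3,3)=32.5972
(2,0): S=61.1776. Δ = (V_up−V_dn)/(S_up−S_dn) = (0.0000−0.0000)/(66.0718−53.8363) = 0.0000. V = [p*·0.0000 + (1−p*)·0.0000]/1.04 = 0.0000. B = V − Δ·S = 0.0000.
(2,1): S=75.0816. Δ = (V_up−V_dn)/(S_up−S_dn) = (14.1681−0.0000)/(81.0881−66.0718) = 0.9435. V = [p*·14.1681 + (1−p*)·0.0000]/1.04 = 10.8986. B = V − Δ·S = -59.9421.
(2,2): S=92.1456. Δ = (V_up−V_dn)/(S_up−S_dn) = (32.5972−14.1681)/(99.5172−81.0881) = 1.0000. V = [p*·32.5972 + (1−p*)·14.1681]/1.04 = 27.7994. B = V − Δ·S = -64.3462.
(1,0): S=69.5200. Δ = (V_up−V_dn)/(S_up−S_dn) = (10.8986−0.0000)/(75.0816−61.1776) = 0.7838. V = [p*·10.8986 + (1−p*)·0.0000]/1.04 = 8.3835. B = V − Δ·S = -46.1093.
(1,1): S=85.3200. Δ = (V_up−V_dn)/(S_up−S_dn) = (27.7994−10.8986)/(92.1456−75.0816) = 0.9904. V = [p*·27.7994 + (1−p*)·10.8986]/1.04 = 23.4801. B = V − Δ·S = -61.0244.
(0,0): S=79.0000. Δ = (V_up−V_dn)/(S_up−S_dn) = (23.4801−8.3835)/(85.3200−69.5200) = 0.9555. V = [p*·23.4801 + (1−p*)·8.3835]/1.04 = 19.6738. B = V − Δ·S = -55.8090.
Each (Δ,B) replicates both successor values, so the strategy is self-financing and V0 is arbitrage-free.

(0,0): Delta=0.9555 Bond=-55.8090
(1,0): Delta=0.7838 Bond=-46.1093
(1,1): Delta=0.9904 Bond=-61.0244
(2,0): Delta=0.0000 Bond=0.0000
(2,1): Delta=0.9435 Bond=-59.9421
(2,2): Delta=1.0000 Bond=-64.3462
V0=19.6738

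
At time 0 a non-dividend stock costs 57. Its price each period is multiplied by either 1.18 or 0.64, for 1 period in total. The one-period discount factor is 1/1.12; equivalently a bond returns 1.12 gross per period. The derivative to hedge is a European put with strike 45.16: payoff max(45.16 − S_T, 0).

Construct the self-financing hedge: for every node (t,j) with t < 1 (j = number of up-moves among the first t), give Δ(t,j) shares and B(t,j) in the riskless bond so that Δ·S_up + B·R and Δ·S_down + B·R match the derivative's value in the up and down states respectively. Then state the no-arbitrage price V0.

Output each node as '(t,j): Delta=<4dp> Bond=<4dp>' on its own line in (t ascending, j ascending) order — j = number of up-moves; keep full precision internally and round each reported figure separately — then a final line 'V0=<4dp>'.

(0,0): Delta=-0.2820 Bond=16.9352
V0=0.8611

No-arbitrage ⇒ martingale measure with p* = (R−d)/(u−d) = 0.8889.
At expiry t=1: V(1,0)=8.6800, V(1,1)=0.0000
Node (0,0) S=57.0000: V=(p*·0.0000+(1−p*)·8.6800)/1.12=0.8611; Δ=(0.0000−8.6800)/(67.2600−36.4800)=-0.2820; B=V−Δ·S=16.9352
Self-financing check: at every node Δ·S+B equals the discounted successor values.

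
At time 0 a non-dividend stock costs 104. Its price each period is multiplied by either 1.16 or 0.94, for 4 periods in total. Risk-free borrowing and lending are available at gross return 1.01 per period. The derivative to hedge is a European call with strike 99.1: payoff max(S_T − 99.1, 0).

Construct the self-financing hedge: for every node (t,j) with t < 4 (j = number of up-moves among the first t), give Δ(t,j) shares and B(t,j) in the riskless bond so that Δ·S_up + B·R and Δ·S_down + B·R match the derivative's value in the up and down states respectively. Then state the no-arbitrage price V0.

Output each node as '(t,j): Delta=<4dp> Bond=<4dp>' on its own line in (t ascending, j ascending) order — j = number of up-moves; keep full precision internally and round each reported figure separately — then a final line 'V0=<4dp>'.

Under the risk-neutral measure, an up-move has probability p* = (R−d)/(u−d) = 0.3182 and values discount at R = 1.01.
Payoff layer (t=4): V(4,0)=0.0000, V(4,1)=1.1017, V(4,2)=24.5531, V(4,3)=53.4932, V(4,4)=89.2065
Node (3,0) S=86.3807: V=(p*·1.1017+(1−p*)·0.0000)/1.01=0.3471; Δ=(1.1017−0.0000)/(100.2017−81.1979)=0.0580; B=V−Δ·S=-4.6605
Node (3,1) S=106.5975: V=(p*·24.5531+(1−p*)·1.1017)/1.01=8.4787; Δ=(24.5531−1.1017)/(123.6531−100.2017)=1.0000; B=V−Δ·S=-98.1188
Node (3,2) S=131.5459: V=(p*·53.4932+(1−p*)·24.5531)/1.01=33.4270; Δ=(53.4932−24.5531)/(152.5932−123.6531)=1.0000; B=V−Δ·S=-98.1188
Node (3,3) S=162.3332: V=(p*·89.2065+(1−p*)·53.4932)/1.01=64.2144; Δ=(89.2065−53.4932)/(188.3065−152.5932)=1.0000; B=V−Δ·S=-98.1188
Node (2,0) S=91.8944: V=(p*·8.4787+(1−p*)·0.3471)/1.01=2.9053; Δ=(8.4787−0.3471)/(106.5975−86.3807)=0.4022; B=V−Δ·S=-34.0566
Node (2,1) S=113.4016: V=(p*·33.4270+(1−p*)·8.4787)/1.01=16.2543; Δ=(33.4270−8.4787)/(131.5459−106.5975)=1.0000; B=V−Δ·S=-97.1473
Node (2,2) S=139.9424: V=(p*·64.2144+(1−p*)·33.4270)/1.01=42.7951; Δ=(64.2144−33.4270)/(162.3332−131.5459)=1.0000; B=V−Δ·S=-97.1473
Node (1,0) S=97.7600: V=(p*·16.2543+(1−p*)·2.9053)/1.01=7.0819; Δ=(16.2543−2.9053)/(113.4016−91.8944)=0.6207; B=V−Δ·S=-53.5950
Node (1,1) S=120.6400: V=(p*·42.7951+(1−p*)·16.2543)/1.01=24.4545; Δ=(42.7951−16.2543)/(139.9424−113.4016)=1.0000; B=V−Δ·S=-96.1855
Node (0,0) S=104.0000: V=(p*·24.4545+(1−p*)·7.0819)/1.01=12.4847; Δ=(24.4545−7.0819)/(120.6400−97.7600)=0.7593; B=V−Δ·S=-66.4817
Root portfolio cost Δ·104+B reproduces V0=12.4847.

(0,0): Delta=0.7593 Bond=-66.4817
(1,0): Delta=0.6207 Bond=-53.5950
(1,1): Delta=1.0000 Bond=-96.1855
(2,0): Delta=0.4022 Bond=-34.0566
(2,1): Delta=1.0000 Bond=-97.1473
(2,2): Delta=1.0000 Bond=-97.1473
(3,0): Delta=0.0580 Bond=-4.6605
(3,1): Delta=1.0000 Bond=-98.1188
(3,2): Delta=1.0000 Bond=-98.1188
(3,3): Delta=1.0000 Bond=-98.1188
V0=12.4847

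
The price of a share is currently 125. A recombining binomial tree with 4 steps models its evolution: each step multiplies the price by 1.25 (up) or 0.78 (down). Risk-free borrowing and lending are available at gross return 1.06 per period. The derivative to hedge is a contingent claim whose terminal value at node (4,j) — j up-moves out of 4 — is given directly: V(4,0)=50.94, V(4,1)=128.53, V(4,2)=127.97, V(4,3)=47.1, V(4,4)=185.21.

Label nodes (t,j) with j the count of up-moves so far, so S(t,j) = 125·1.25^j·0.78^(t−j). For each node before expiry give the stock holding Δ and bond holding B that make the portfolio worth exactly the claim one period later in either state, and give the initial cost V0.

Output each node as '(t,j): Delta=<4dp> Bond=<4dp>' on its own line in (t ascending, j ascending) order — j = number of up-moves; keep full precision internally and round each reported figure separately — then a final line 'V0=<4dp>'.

(0,0): Delta=-0.0092 Bond=84.7662
(1,0): Delta=-0.3164 Bond=119.8038
(1,1): Delta=0.1209 Bond=69.5279
(2,0): Delta=0.8191 Bond=40.6399
(2,1): Delta=-0.7972 Bond=185.5882
(2,2): Delta=0.5096 Bond=-2.2248
(3,0): Delta=2.7830 Bond=-73.4211
(3,1): Delta=-0.0125 Bond=122.1315
(3,2): Delta=-1.1294 Bond=247.3394
(3,3): Delta=1.2036 Bond=-171.7961
V0=83.6148

No-arbitrage ⇒ martingale measure with p* = (R−d)/(u−d) = 0.5957.
Payoff layer (t=4): V(4,0)=50.9400, V(4,1)=128.5300, V(4,2)=127.9700, V(4,3)=47.1000, V(4,4)=185.2100
Node (3,0) S=59.3190: V=(p*·128.5300+(1−p*)·50.9400)/1.06=91.6640; Δ=(128.5300−50.9400)/(74.1488−46.2688)=2.7830; B=V−Δ·S=-73.4211
Node (3,1) S=95.0625: V=(p*·127.9700+(1−p*)·128.5300)/1.06=120.9400; Δ=(127.9700−128.5300)/(118.8281−74.1488)=-0.0125; B=V−Δ·S=122.1315
Node (3,2) S=152.3438: V=(p*·47.1000+(1−p*)·127.9700)/1.06=75.2756; Δ=(47.1000−127.9700)/(190.4297−118.8281)=-1.1294; B=V−Δ·S=247.3394
Node (3,3) S=244.1406: V=(p*·185.2100+(1−p*)·47.1000)/1.06=122.0550; Δ=(185.2100−47.1000)/(305.1758−190.4297)=1.2036; B=V−Δ·S=-171.7961
Node (2,0) S=76.0500: V=(p*·120.9400+(1−p*)·91.6640)/1.06=102.9293; Δ=(120.9400−91.6640)/(95.0625−59.3190)=0.8191; B=V−Δ·S=40.6399
Node (2,1) S=121.8750: V=(p*·75.2756+(1−p*)·120.9400)/1.06=88.4299; Δ=(75.2756−120.9400)/(152.3438−95.0625)=-0.7972; B=V−Δ·S=185.5882
Node (2,2) S=195.3125: V=(p*·122.0550+(1−p*)·75.2756)/1.06=97.3058; Δ=(122.0550−75.2756)/(244.1406−152.3438)=0.5096; B=V−Δ·S=-2.2248
Node (1,0) S=97.5000: V=(p*·88.4299+(1−p*)·102.9293)/1.06=88.9541; Δ=(88.4299−102.9293)/(121.8750−76.0500)=-0.3164; B=V−Δ·S=119.8038
Node (1,1) S=156.2500: V=(p*·97.3058+(1−p*)·88.4299)/1.06=88.4129; Δ=(97.3058−88.4299)/(195.3125−121.8750)=0.1209; B=V−Δ·S=69.5279
Node (0,0) S=125.0000: V=(p*·88.4129+(1−p*)·88.9541)/1.06=83.6148; Δ=(88.4129−88.9541)/(156.2500−97.5000)=-0.0092; B=V−Δ·S=84.7662
Root portfolio cost Δ·125+B reproduces V0=83.6148.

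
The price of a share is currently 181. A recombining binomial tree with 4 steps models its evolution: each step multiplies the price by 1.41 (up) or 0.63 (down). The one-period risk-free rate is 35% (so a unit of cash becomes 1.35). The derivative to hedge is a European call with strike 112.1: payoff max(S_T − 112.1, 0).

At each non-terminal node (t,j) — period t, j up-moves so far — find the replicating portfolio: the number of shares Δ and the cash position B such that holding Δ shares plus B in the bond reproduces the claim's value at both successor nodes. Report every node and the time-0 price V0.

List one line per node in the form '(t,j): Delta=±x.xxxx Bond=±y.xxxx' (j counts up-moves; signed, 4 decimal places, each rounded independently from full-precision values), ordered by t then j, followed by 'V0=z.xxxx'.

Under the risk-neutral measure, an up-move has probability p* = (R−d)/(u−d) = 0.9231 and values discount at R = 1.35.
Terminal payoffs: V(4,0)=0.0000, V(4,1)=0.0000, V(4,2)=30.7229, V(4,3)=207.5513, V(4,4)=603.3100
  t=3,j=0: stock 45.2585 → up 63.8145 (V=0.0000), down 28.5129 (V=0.0000). Price 0.0000; hedge Δ=0.0000, bond B=0.0000.
  t=3,j=1: stock 101.2928 → up 142.8229 (V=30.7229), down 63.8145 (V=0.0000). Price 21.0071; hedge Δ=0.3889, bond B=-18.3812.
  t=3,j=2: stock 226.7030 → up 319.6513 (V=207.5513), down 142.8229 (V=30.7229). Price 143.6660; hedge Δ=1.0000, bond B=-83.0370.
  t=3,j=3: stock 507.3830 → up 715.4100 (V=603.3100), down 319.6513 (V=207.5513). Price 424.3460; hedge Δ=1.0000, bond B=-83.0370.
  t=2,j=0: stock 71.8389 → up 101.2928 (V=21.0071), down 45.2585 (V=0.0000). Price 14.3638; hedge Δ=0.3749, bond B=-12.5684.
  t=2,j=1: stock 160.7823 → up 226.7030 (V=143.6660), down 101.2928 (V=21.0071). Price 99.4302; hedge Δ=0.9781, bond B=-57.8248.
  t=2,j=2: stock 359.8461 → up 507.3830 (V=424.3460), down 226.7030 (V=143.6660). Price 298.3372; hedge Δ=1.0000, bond B=-61.5089.
  t=1,j=0: stock 114.0300 → up 160.7823 (V=99.4302), down 71.8389 (V=14.3638). Price 68.8049; hedge Δ=0.9564, bond B=-40.2545.
  t=1,j=1: stock 255.2100 → up 359.8461 (V=298.3372), down 160.7823 (V=99.4302). Price 209.6568; hedge Δ=0.9992, bond B=-45.3522.
  t=0,j=0: stock 181.0000 → up 255.2100 (V=209.6568), down 114.0300 (V=68.8049). Price 147.2756; hedge Δ=0.9977, bond B=-33.3038.
Root portfolio cost Δ·181+B reproduces V0=147.2756.

(0,0): Delta=0.9977 Bond=-33.3038
(1,0): Delta=0.9564 Bond=-40.2545
(1,1): Delta=0.9992 Bond=-45.3522
(2,0): Delta=0.3749 Bond=-12.5684
(2,1): Delta=0.9781 Bond=-57.8248
(2,2): Delta=1.0000 Bond=-61.5089
(3,0): Delta=0.0000 Bond=0.0000
(3,1): Delta=0.3889 Bond=-18.3812
(3,2): Delta=1.0000 Bond=-83.0370
(3,3): Delta=1.0000 Bond=-83.0370
V0=147.2756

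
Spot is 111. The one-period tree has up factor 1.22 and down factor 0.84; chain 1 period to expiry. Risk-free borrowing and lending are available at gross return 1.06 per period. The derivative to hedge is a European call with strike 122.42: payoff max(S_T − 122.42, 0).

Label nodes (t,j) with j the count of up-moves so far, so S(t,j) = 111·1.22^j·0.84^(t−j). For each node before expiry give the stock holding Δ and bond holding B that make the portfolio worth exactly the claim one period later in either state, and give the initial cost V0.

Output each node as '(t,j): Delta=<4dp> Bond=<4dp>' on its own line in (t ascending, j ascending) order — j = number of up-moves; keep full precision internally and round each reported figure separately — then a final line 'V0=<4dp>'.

(0,0): Delta=0.3082 Bond=-27.1102
V0=7.1003

The replicating-portfolio and risk-neutral prices coincide; use p* = (1.06−0.84)/(1.22−0.84) = 0.5789 for the latter.
Terminal values V(1,·): V(1,0)=0.0000, V(1,1)=13.0000
  t=0,j=0: stock 111.0000 → up 135.4200 (V=13.0000), down 93.2400 (V=0.0000). Price 7.1003; hedge Δ=0.3082, bond B=-27.1102.
Self-financing check: at every node Δ·S+B equals the discounted successor values.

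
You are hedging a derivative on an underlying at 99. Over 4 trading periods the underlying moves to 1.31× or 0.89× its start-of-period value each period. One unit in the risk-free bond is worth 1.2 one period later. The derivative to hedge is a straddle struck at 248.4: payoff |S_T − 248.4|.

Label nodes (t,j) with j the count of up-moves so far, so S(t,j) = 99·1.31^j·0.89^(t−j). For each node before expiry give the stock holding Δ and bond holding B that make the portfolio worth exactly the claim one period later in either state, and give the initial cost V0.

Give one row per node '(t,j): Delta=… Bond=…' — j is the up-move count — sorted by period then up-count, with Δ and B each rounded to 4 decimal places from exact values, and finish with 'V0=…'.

(0,0): Delta=-0.5170 Bond=84.3256
(1,0): Delta=-1.0000 Bond=143.7500
(1,1): Delta=-0.4005 Bond=86.0890
(2,0): Delta=-1.0000 Bond=172.5000
(2,1): Delta=-1.0000 Bond=172.5000
(2,2): Delta=-0.2560 Bond=78.7544
(3,0): Delta=-1.0000 Bond=207.0000
(3,1): Delta=-1.0000 Bond=207.0000
(3,2): Delta=-1.0000 Bond=207.0000
(3,3): Delta=-0.0767 Bond=54.5878
V0=33.1450

Under the risk-neutral measure, an up-move has probability p* = (R−d)/(u−d) = 0.7381 and values discount at R = 1.2.
At expiry t=4: V(4,0)=186.2852, V(4,1)=156.9726, V(4,2)=113.8270, V(4,3)=50.3207, V(4,4)=43.1549
  t=3,j=0: stock 69.7919 → up 91.4274 (V=156.9726), down 62.1148 (V=186.2852). Price 137.2081; hedge Δ=-1.0000, bond B=207.0000.
  t=3,j=1: stock 102.7274 → up 134.5730 (V=113.8270), down 91.4274 (V=156.9726). Price 104.2726; hedge Δ=-1.0000, bond B=207.0000.
  t=3,j=2: stock 151.2056 → up 198.0793 (V=50.3207), down 134.5730 (V=113.8270). Price 55.7944; hedge Δ=-1.0000, bond B=207.0000.
  t=3,j=3: stock 222.5610 → up 291.5549 (V=43.1549), down 198.0793 (V=50.3207). Price 37.5264; hedge Δ=-0.0767, bond B=54.5878.
  t=2,j=0: stock 78.4179 → up 102.7274 (V=104.2726), down 69.7919 (V=137.2081). Price 94.0821; hedge Δ=-1.0000, bond B=172.5000.
  t=2,j=1: stock 115.4241 → up 151.2056 (V=55.7944), down 102.7274 (V=104.2726). Price 57.0759; hedge Δ=-1.0000, bond B=172.5000.
  t=2,j=2: stock 169.8939 → up 222.5610 (V=37.5264), down 151.2056 (V=55.7944). Price 35.2591; hedge Δ=-0.2560, bond B=78.7544.
  t=1,j=0: stock 88.1100 → up 115.4241 (V=57.0759), down 78.4179 (V=94.0821). Price 55.6400; hedge Δ=-1.0000, bond B=143.7500.
  t=1,j=1: stock 129.6900 → up 169.8939 (V=35.2591), down 115.4241 (V=57.0759). Price 34.1442; hedge Δ=-0.4005, bond B=86.0890.
  t=0,j=0: stock 99.0000 → up 129.6900 (V=34.1442), down 88.1100 (V=55.6400). Price 33.1450; hedge Δ=-0.5170, bond B=84.3256.
The time-0 hedge costs 33.1450, which is the no-arbitrage price.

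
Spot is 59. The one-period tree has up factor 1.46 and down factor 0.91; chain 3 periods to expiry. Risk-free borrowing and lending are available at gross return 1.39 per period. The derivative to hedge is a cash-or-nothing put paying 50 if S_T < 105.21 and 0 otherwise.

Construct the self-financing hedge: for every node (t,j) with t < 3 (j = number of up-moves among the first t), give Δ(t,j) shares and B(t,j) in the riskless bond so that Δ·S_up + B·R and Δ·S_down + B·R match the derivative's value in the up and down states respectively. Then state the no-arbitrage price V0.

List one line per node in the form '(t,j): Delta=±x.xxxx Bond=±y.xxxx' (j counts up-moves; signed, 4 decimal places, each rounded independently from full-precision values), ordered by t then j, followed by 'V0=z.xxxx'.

Under the risk-neutral measure, an up-move has probability p* = (R−d)/(u−d) = 0.8727 and values discount at R = 1.39.
Payoff layer (t=3): V(3,0)=50.0000, V(3,1)=50.0000, V(3,2)=0.0000, V(3,3)=0.0000
Node (2,0) S=48.8579: V=(p*·50.0000+(1−p*)·50.0000)/1.39=35.9712; Δ=(50.0000−50.0000)/(71.3325−44.4607)=0.0000; B=V−Δ·S=35.9712
Node (2,1) S=78.3874: V=(p*·0.0000+(1−p*)·50.0000)/1.39=4.5782; Δ=(0.0000−50.0000)/(114.4456−71.3325)=-1.1597; B=V−Δ·S=95.4872
Node (2,2) S=125.7644: V=(p*·0.0000+(1−p*)·0.0000)/1.39=0.0000; Δ=(0.0000−0.0000)/(183.6160−114.4456)=0.0000; B=V−Δ·S=0.0000
Node (1,0) S=53.6900: V=(p*·4.5782+(1−p*)·35.9712)/1.39=6.1681; Δ=(4.5782−35.9712)/(78.3874−48.8579)=-1.0631; B=V−Δ·S=63.2464
Node (1,1) S=86.1400: V=(p*·0.0000+(1−p*)·4.5782)/1.39=0.4192; Δ=(0.0000−4.5782)/(125.7644−78.3874)=-0.0966; B=V−Δ·S=8.7431
Node (0,0) S=59.0000: V=(p*·0.4192+(1−p*)·6.1681)/1.39=0.8280; Δ=(0.4192−6.1681)/(86.1400−53.6900)=-0.1772; B=V−Δ·S=11.2805
Self-financing check: at every node Δ·S+B equals the discounted successor values.

(0,0): Delta=-0.1772 Bond=11.2805
(1,0): Delta=-1.0631 Bond=63.2464
(1,1): Delta=-0.0966 Bond=8.7431
(2,0): Delta=0.0000 Bond=35.9712
(2,1): Delta=-1.1597 Bond=95.4872
(2,2): Delta=0.0000 Bond=0.0000
V0=0.8280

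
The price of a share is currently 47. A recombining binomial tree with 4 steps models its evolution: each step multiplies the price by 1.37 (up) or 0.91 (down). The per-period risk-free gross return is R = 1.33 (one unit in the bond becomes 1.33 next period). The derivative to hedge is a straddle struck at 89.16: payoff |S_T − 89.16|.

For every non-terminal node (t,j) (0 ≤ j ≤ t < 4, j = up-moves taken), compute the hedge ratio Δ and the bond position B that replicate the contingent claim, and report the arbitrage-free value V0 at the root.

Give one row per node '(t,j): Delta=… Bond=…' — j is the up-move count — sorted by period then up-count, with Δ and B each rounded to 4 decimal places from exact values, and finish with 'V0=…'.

Risk-neutral probability p* = (R−d)/(u−d) = (1.33−0.91)/(1.37−0.91) = 0.9130.
Terminal payoffs: V(4,0)=56.9298, V(4,1)=40.6376, V(4,2)=16.1097, V(4,3)=20.8168, V(4,4)=76.4094
Node (3,0) S=35.4178: V=(p*·40.6376+(1−p*)·56.9298)/1.33=31.6198; Δ=(40.6376−56.9298)/(48.5224−32.2302)=-1.0000; B=V−Δ·S=67.0376
Node (3,1) S=53.3214: V=(p*·16.1097+(1−p*)·40.6376)/1.33=13.7162; Δ=(16.1097−40.6376)/(73.0503−48.5224)=-1.0000; B=V−Δ·S=67.0376
Node (3,2) S=80.2750: V=(p*·20.8168+(1−p*)·16.1097)/1.33=15.3440; Δ=(20.8168−16.1097)/(109.9768−73.0503)=0.1275; B=V−Δ·S=5.1113
Node (3,3) S=120.8536: V=(p*·76.4094+(1−p*)·20.8168)/1.33=53.8160; Δ=(76.4094−20.8168)/(165.5694−109.9768)=1.0000; B=V−Δ·S=-67.0376
Node (2,0) S=38.9207: V=(p*·13.7162+(1−p*)·31.6198)/1.33=11.4835; Δ=(13.7162−31.6198)/(53.3214−35.4178)=-1.0000; B=V−Δ·S=50.4042
Node (2,1) S=58.5949: V=(p*·15.3440+(1−p*)·13.7162)/1.33=11.4304; Δ=(15.3440−13.7162)/(80.2750−53.3214)=0.0604; B=V−Δ·S=7.8919
Node (2,2) S=88.2143: V=(p*·53.8160+(1−p*)·15.3440)/1.33=37.9478; Δ=(53.8160−15.3440)/(120.8536−80.2750)=0.9481; B=V−Δ·S=-45.6871
Node (1,0) S=42.7700: V=(p*·11.4304+(1−p*)·11.4835)/1.33=8.5977; Δ=(11.4304−11.4835)/(58.5949−38.9207)=-0.0027; B=V−Δ·S=8.7132
Node (1,1) S=64.3900: V=(p*·37.9478+(1−p*)·11.4304)/1.33=26.7985; Δ=(37.9478−11.4304)/(88.2143−58.5949)=0.8953; B=V−Δ·S=-30.8481
Node (0,0) S=47.0000: V=(p*·26.7985+(1−p*)·8.5977)/1.33=18.9592; Δ=(26.7985−8.5977)/(64.3900−42.7700)=0.8418; B=V−Δ·S=-20.6075
Each (Δ,B) replicates both successor values, so the strategy is self-financing and V0 is arbitrage-free.

(0,0): Delta=0.8418 Bond=-20.6075
(1,0): Delta=-0.0027 Bond=8.7132
(1,1): Delta=0.8953 Bond=-30.8481
(2,0): Delta=-1.0000 Bond=50.4042
(2,1): Delta=0.0604 Bond=7.8919
(2,2): Delta=0.9481 Bond=-45.6871
(3,0): Delta=-1.0000 Bond=67.0376
(3,1): Delta=-1.0000 Bond=67.0376
(3,2): Delta=0.1275 Bond=5.1113
(3,3): Delta=1.0000 Bond=-67.0376
V0=18.9592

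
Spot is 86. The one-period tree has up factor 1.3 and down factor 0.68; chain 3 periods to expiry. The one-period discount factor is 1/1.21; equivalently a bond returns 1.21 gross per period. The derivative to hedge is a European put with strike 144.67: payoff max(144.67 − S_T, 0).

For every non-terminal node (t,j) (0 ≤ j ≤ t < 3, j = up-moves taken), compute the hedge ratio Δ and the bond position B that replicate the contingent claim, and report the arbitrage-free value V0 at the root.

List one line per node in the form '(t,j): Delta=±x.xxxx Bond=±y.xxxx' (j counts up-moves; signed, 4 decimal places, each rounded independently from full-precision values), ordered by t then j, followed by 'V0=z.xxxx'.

No-arbitrage ⇒ martingale measure with p* = (R−d)/(u−d) = 0.8548.
Payoff layer (t=3): V(3,0)=117.6288, V(3,1)=92.9737, V(3,2)=45.8388, V(3,3)=0.0000
Node (2,0) S=39.7664: V=(p*·92.9737+(1−p*)·117.6288)/1.21=79.7956; Δ=(92.9737−117.6288)/(51.6963−27.0412)=-1.0000; B=V−Δ·S=119.5620
Node (2,1) S=76.0240: V=(p*·45.8388+(1−p*)·92.9737)/1.21=43.5380; Δ=(45.8388−92.9737)/(98.8312−51.6963)=-1.0000; B=V−Δ·S=119.5620
Node (2,2) S=145.3400: V=(p*·0.0000+(1−p*)·45.8388)/1.21=5.4992; Δ=(0.0000−45.8388)/(188.9420−98.8312)=-0.5087; B=V−Δ·S=79.4327
Node (1,0) S=58.4800: V=(p*·43.5380+(1−p*)·79.7956)/1.21=40.3316; Δ=(43.5380−79.7956)/(76.0240−39.7664)=-1.0000; B=V−Δ·S=98.8116
Node (1,1) S=111.8000: V=(p*·5.4992+(1−p*)·43.5380)/1.21=9.1082; Δ=(5.4992−43.5380)/(145.3400−76.0240)=-0.5488; B=V−Δ·S=70.4611
Node (0,0) S=86.0000: V=(p*·9.1082+(1−p*)·40.3316)/1.21=11.2733; Δ=(9.1082−40.3316)/(111.8000−58.4800)=-0.5856; B=V−Δ·S=61.6335
Root portfolio cost Δ·86+B reproduces V0=11.2733.

(0,0): Delta=-0.5856 Bond=61.6335
(1,0): Delta=-1.0000 Bond=98.8116
(1,1): Delta=-0.5488 Bond=70.4611
(2,0): Delta=-1.0000 Bond=119.5620
(2,1): Delta=-1.0000 Bond=119.5620
(2,2): Delta=-0.5087 Bond=79.4327
V0=11.2733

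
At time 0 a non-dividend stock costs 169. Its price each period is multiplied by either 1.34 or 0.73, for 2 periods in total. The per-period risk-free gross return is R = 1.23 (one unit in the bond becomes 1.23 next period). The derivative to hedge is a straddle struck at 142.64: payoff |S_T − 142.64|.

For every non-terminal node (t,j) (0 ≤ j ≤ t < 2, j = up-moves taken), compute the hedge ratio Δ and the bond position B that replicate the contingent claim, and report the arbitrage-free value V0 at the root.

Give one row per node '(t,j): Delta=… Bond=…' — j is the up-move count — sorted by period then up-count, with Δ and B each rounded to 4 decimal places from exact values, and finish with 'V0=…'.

Risk-neutral probability p* = (R−d)/(u−d) = (1.23−0.73)/(1.34−0.73) = 0.8197.
Payoff layer (t=2): V(2,0)=52.5799, V(2,1)=22.6758, V(2,2)=160.8164
Node (1,0) S=123.3700: V=(p*·22.6758+(1−p*)·52.5799)/1.23=22.8198; Δ=(22.6758−52.5799)/(165.3158−90.0601)=-0.3974; B=V−Δ·S=71.8429
Node (1,1) S=226.4600: V=(p*·160.8164+(1−p*)·22.6758)/1.23=110.4925; Δ=(160.8164−22.6758)/(303.4564−165.3158)=1.0000; B=V−Δ·S=-115.9675
Node (0,0) S=169.0000: V=(p*·110.4925+(1−p*)·22.8198)/1.23=76.9778; Δ=(110.4925−22.8198)/(226.4600−123.3700)=0.8504; B=V−Δ·S=-66.7480
Each (Δ,B) replicates both successor values, so the strategy is self-financing and V0 is arbitrage-free.

(0,0): Delta=0.8504 Bond=-66.7480
(1,0): Delta=-0.3974 Bond=71.8429
(1,1): Delta=1.0000 Bond=-115.9675
V0=76.9778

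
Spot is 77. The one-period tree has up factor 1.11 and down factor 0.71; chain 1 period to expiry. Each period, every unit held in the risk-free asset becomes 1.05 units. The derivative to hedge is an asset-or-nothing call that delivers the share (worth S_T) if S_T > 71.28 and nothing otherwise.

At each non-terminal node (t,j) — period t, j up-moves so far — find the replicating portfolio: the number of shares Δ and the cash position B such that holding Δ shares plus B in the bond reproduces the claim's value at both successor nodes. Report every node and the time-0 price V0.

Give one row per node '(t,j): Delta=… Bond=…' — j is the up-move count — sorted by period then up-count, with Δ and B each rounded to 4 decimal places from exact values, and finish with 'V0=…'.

Under the risk-neutral measure, an up-move has probability p* = (R−d)/(u−d) = 0.8500 and values discount at R = 1.05.
Terminal payoffs: V(1,0)=0.0000, V(1,1)=85.4700
Node (0,0) S=77.0000: V=(p*·85.4700+(1−p*)·0.0000)/1.05=69.1900; Δ=(85.4700−0.0000)/(85.4700−54.6700)=2.7750; B=V−Δ·S=-144.4850
Each (Δ,B) replicates both successor values, so the strategy is self-financing and V0 is arbitrage-free.

(0,0): Delta=2.7750 Bond=-144.4850
V0=69.1900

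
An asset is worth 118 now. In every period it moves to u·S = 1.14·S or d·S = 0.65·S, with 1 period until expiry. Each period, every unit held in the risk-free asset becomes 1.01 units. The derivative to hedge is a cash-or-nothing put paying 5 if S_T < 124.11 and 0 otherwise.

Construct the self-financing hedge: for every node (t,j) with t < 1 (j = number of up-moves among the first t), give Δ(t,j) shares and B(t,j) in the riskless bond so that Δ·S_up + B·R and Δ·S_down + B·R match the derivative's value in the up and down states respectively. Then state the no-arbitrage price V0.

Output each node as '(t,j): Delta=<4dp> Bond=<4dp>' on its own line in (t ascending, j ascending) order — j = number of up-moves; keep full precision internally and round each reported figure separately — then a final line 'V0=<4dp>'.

Risk-neutral probability p* = (R−d)/(u−d) = (1.01−0.65)/(1.14−0.65) = 0.7347.
Terminal values V(1,·): V(1,0)=5.0000, V(1,1)=0.0000
  t=0,j=0: stock 118.0000 → up 134.5200 (V=0.0000), down 76.7000 (V=5.0000). Price 1.3134; hedge Δ=-0.0865, bond B=11.5175.
Root portfolio cost Δ·118+B reproduces V0=1.3134.

(0,0): Delta=-0.0865 Bond=11.5175
V0=1.3134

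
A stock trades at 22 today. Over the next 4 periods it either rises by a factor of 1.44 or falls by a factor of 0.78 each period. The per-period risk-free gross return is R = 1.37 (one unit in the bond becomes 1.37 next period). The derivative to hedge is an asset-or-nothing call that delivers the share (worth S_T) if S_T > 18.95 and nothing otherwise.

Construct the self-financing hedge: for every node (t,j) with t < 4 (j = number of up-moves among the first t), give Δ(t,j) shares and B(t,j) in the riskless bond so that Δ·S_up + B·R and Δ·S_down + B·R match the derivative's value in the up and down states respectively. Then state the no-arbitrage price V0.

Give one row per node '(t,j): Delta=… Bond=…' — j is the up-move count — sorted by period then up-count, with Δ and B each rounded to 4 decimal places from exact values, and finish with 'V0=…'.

(0,0): Delta=1.0119 Bond=-0.2809
(1,0): Delta=1.1305 Bond=-2.4189
(1,1): Delta=1.0043 Bond=-0.1435
(2,0): Delta=2.0501 Bond=-15.6226
(2,1): Delta=1.0714 Bond=-1.8535
(2,2): Delta=1.0000 Bond=0.0000
(3,0): Delta=0.0000 Bond=0.0000
(3,1): Delta=2.1818 Bond=-23.9424
(3,2): Delta=1.0000 Bond=0.0000
(3,3): Delta=1.0000 Bond=0.0000
V0=21.9815

The replicating-portfolio and risk-neutral prices coincide; use p* = (1.37−0.78)/(1.44−0.78) = 0.8939 for the latter.
Terminal values V(4,·): V(4,0)=0.0000, V(4,1)=0.0000, V(4,2)=27.7547, V(4,3)=51.2395, V(4,4)=94.5960
Node (3,0) S=10.4401: V=(p*·0.0000+(1−p*)·0.0000)/1.37=0.0000; Δ=(0.0000−0.0000)/(15.0338−8.1433)=0.0000; B=V−Δ·S=0.0000
Node (3,1) S=19.2741: V=(p*·27.7547+(1−p*)·0.0000)/1.37=18.1102; Δ=(27.7547−0.0000)/(27.7547−15.0338)=2.1818; B=V−Δ·S=-23.9424
Node (3,2) S=35.5830: V=(p*·51.2395+(1−p*)·27.7547)/1.37=35.5830; Δ=(51.2395−27.7547)/(51.2395−27.7547)=1.0000; B=V−Δ·S=0.0000
Node (3,3) S=65.6916: V=(p*·94.5960+(1−p*)·51.2395)/1.37=65.6916; Δ=(94.5960−51.2395)/(94.5960−51.2395)=1.0000; B=V−Δ·S=0.0000
Node (2,0) S=13.3848: V=(p*·18.1102+(1−p*)·0.0000)/1.37=11.8171; Δ=(18.1102−0.0000)/(19.2741−10.4401)=2.0501; B=V−Δ·S=-15.6226
Node (2,1) S=24.7104: V=(p*·35.5830+(1−p*)·18.1102)/1.37=24.6203; Δ=(35.5830−18.1102)/(35.5830−19.2741)=1.0714; B=V−Δ·S=-1.8535
Node (2,2) S=45.6192: V=(p*·65.6916+(1−p*)·35.5830)/1.37=45.6192; Δ=(65.6916−35.5830)/(65.6916−35.5830)=1.0000; B=V−Δ·S=0.0000
Node (1,0) S=17.1600: V=(p*·24.6203+(1−p*)·11.8171)/1.37=16.9798; Δ=(24.6203−11.8171)/(24.7104−13.3848)=1.1305; B=V−Δ·S=-2.4189
Node (1,1) S=31.6800: V=(p*·45.6192+(1−p*)·24.6203)/1.37=31.6730; Δ=(45.6192−24.6203)/(45.6192−24.7104)=1.0043; B=V−Δ·S=-0.1435
Node (0,0) S=22.0000: V=(p*·31.6730+(1−p*)·16.9798)/1.37=21.9815; Δ=(31.6730−16.9798)/(31.6800−17.1600)=1.0119; B=V−Δ·S=-0.2809
Check: Δ(0,0)·S0 + B(0,0) = 21.9815 = V0.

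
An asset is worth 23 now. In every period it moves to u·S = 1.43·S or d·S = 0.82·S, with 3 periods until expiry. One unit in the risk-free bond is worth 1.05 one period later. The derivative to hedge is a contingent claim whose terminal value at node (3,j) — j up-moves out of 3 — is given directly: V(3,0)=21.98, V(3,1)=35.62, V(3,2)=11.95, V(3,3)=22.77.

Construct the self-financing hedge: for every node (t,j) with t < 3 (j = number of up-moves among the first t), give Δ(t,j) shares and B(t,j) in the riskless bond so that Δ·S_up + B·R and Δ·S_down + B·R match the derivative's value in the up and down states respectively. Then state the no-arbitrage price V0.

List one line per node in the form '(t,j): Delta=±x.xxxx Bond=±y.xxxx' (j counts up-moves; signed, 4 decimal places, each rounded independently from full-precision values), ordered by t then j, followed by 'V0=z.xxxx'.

The replicating-portfolio and risk-neutral prices coincide; use p* = (1.05−0.82)/(1.43−0.82) = 0.3770 for the latter.
Payoff layer (t=3): V(3,0)=21.9800, V(3,1)=35.6200, V(3,2)=11.9500, V(3,3)=22.7700
(2,0): S=15.4652. Δ = (V_up−V_dn)/(S_up−S_dn) = (35.6200−21.9800)/(22.1152−12.6815) = 1.4459. V = [p*·35.6200 + (1−p*)·21.9800]/1.05 = 25.8314. B = V − Δ·S = 3.4707.
(2,1): S=26.9698. Δ = (V_up−V_dn)/(S_up−S_dn) = (11.9500−35.6200)/(38.5668−22.1152) = -1.4388. V = [p*·11.9500 + (1−p*)·35.6200]/1.05 = 25.4240. B = V − Δ·S = 64.2273.
(2,2): S=47.0327. Δ = (V_up−V_dn)/(S_up−S_dn) = (22.7700−11.9500)/(67.2568−38.5668) = 0.3771. V = [p*·22.7700 + (1−p*)·11.9500]/1.05 = 15.2664. B = V − Δ·S = -2.4714.
(1,0): S=18.8600. Δ = (V_up−V_dn)/(S_up−S_dn) = (25.4240−25.8314)/(26.9698−15.4652) = -0.0354. V = [p*·25.4240 + (1−p*)·25.8314]/1.05 = 24.4550. B = V − Δ·S = 25.1228.
(1,1): S=32.8900. Δ = (V_up−V_dn)/(S_up−S_dn) = (15.2664−25.4240)/(47.0327−26.9698) = -0.5063. V = [p*·15.2664 + (1−p*)·25.4240]/1.05 = 20.5658. B = V − Δ·S = 37.2178.
(0,0): S=23.0000. Δ = (V_up−V_dn)/(S_up−S_dn) = (20.5658−24.4550)/(32.8900−18.8600) = -0.2772. V = [p*·20.5658 + (1−p*)·24.4550]/1.05 = 21.8939. B = V − Δ·S = 28.2697.
Root portfolio cost Δ·23+B reproduces V0=21.8939.

(0,0): Delta=-0.2772 Bond=28.2697
(1,0): Delta=-0.0354 Bond=25.1228
(1,1): Delta=-0.5063 Bond=37.2178
(2,0): Delta=1.4459 Bond=3.4707
(2,1): Delta=-1.4388 Bond=64.2273
(2,2): Delta=0.3771 Bond=-2.4714
V0=21.8939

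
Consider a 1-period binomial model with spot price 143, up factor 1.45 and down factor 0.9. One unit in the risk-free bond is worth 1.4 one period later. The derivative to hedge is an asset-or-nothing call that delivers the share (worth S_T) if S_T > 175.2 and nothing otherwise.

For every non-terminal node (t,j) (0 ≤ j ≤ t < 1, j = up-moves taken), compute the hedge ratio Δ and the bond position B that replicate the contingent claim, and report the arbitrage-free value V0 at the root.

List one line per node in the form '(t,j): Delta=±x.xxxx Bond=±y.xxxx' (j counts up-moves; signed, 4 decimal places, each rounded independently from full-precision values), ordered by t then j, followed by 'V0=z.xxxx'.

The replicating-portfolio and risk-neutral prices coincide; use p* = (1.4−0.9)/(1.45−0.9) = 0.9091 for the latter.
Terminal payoffs: V(1,0)=0.0000, V(1,1)=207.3500
Node (0,0) S=143.0000: V=(p*·207.3500+(1−p*)·0.0000)/1.4=134.6429; Δ=(207.3500−0.0000)/(207.3500−128.7000)=2.6364; B=V−Δ·S=-242.3571
The time-0 hedge costs 134.6429, which is the no-arbitrage price.

(0,0): Delta=2.6364 Bond=-242.3571
V0=134.6429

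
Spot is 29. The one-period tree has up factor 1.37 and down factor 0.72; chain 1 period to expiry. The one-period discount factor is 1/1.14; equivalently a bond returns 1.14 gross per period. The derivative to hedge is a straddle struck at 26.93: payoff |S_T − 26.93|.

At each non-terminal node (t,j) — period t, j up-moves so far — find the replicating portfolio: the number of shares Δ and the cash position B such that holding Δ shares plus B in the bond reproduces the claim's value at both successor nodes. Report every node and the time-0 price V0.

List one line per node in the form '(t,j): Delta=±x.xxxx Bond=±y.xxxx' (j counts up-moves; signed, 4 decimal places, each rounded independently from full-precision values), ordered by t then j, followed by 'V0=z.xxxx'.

(0,0): Delta=0.3581 Bond=-1.2517
V0=9.1329

No-arbitrage ⇒ martingale measure with p* = (R−d)/(u−d) = 0.6462.
Terminal values V(1,·): V(1,0)=6.0500, V(1,1)=12.8000
  t=0,j=0: stock 29.0000 → up 39.7300 (V=12.8000), down 20.8800 (V=6.0500). Price 9.1329; hedge Δ=0.3581, bond B=-1.2517.
Each (Δ,B) replicates both successor values, so the strategy is self-financing and V0 is arbitrage-free.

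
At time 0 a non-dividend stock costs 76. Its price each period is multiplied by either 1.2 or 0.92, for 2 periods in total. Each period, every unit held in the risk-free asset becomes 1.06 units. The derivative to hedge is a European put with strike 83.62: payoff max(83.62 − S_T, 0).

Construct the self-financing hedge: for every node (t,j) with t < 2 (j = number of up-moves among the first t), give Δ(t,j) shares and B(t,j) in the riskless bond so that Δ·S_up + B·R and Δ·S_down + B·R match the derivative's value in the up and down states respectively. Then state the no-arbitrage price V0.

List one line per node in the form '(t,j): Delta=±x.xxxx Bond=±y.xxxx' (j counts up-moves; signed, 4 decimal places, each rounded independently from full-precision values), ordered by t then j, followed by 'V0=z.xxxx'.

No-arbitrage ⇒ martingale measure with p* = (R−d)/(u−d) = 0.5000.
Terminal values V(2,·): V(2,0)=19.2936, V(2,1)=0.0000, V(2,2)=0.0000
(1,0): S=69.9200. Δ = (V_up−V_dn)/(S_up−S_dn) = (0.0000−19.2936)/(83.9040−64.3264) = -0.9855. V = [p*·0.0000 + (1−p*)·19.2936]/1.06 = 9.1008. B = V − Δ·S = 78.0065.
(1,1): S=91.2000. Δ = (V_up−V_dn)/(S_up−S_dn) = (0.0000−0.0000)/(109.4400−83.9040) = 0.0000. V = [p*·0.0000 + (1−p*)·0.0000]/1.06 = 0.0000. B = V − Δ·S = 0.0000.
(0,0): S=76.0000. Δ = (V_up−V_dn)/(S_up−S_dn) = (0.0000−9.1008)/(91.2000−69.9200) = -0.4277. V = [p*·0.0000 + (1−p*)·9.1008]/1.06 = 4.2928. B = V − Δ·S = 36.7955.
The time-0 hedge costs 4.2928, which is the no-arbitrage price.

(0,0): Delta=-0.4277 Bond=36.7955
(1,0): Delta=-0.9855 Bond=78.0065
(1,1): Delta=0.0000 Bond=0.0000
V0=4.2928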